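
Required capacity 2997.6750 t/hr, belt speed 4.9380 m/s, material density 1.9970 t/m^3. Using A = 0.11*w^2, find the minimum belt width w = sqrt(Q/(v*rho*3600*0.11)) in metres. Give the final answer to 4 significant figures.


A_req = 2997.6750 / (4.9380 * 1.9970 * 3600) = 0.0844409 m^2
w = sqrt(0.0844409 / 0.11)
w = 0.8762 m


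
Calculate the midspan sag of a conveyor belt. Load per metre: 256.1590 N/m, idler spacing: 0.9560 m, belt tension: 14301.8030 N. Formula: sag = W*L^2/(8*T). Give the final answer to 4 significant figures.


sag = 256.1590 * 0.9560^2 / (8 * 14301.8030)
sag = 0.002046 m


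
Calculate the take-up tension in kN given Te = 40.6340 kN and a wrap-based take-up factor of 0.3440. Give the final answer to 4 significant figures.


T_tu = 40.6340 * 0.3440
T_tu = 13.98 kN


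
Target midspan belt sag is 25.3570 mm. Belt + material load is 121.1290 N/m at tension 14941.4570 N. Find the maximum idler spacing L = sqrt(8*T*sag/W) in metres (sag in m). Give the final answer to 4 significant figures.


sag = 25.3570/1000 = 0.025357 m
L = sqrt(8 * 14941.4570 * 0.025357 / 121.1290)
L = 5.002 m


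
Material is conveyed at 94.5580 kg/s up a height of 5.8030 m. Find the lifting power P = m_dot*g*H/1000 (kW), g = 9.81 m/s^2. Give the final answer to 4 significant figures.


P = 94.5580 * 9.81 * 5.8030 / 1000
P = 5.383 kW


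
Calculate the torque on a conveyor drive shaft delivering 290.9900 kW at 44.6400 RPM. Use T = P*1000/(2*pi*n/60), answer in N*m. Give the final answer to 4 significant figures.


omega = 2*pi*44.6400/60 = 4.67469 rad/s
T = 290.9900*1000 / 4.67469
T = 62250 N*m


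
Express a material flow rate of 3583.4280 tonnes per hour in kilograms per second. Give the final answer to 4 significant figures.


m_dot = 3583.4280 * 1000 / 3600
m_dot = 995.4 kg/s


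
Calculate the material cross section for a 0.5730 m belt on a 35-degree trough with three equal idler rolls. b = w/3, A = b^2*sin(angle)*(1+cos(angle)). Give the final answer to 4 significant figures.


b = 0.5730/3 = 0.191 m
A = 0.191^2 * sin(35 deg) * (1 + cos(35 deg))
A = 0.03807 m^2


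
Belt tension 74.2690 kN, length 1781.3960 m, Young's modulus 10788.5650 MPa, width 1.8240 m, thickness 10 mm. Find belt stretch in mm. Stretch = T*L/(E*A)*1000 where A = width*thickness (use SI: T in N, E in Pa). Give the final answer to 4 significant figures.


A = 1.8240 * 0.01 = 0.01824 m^2
Stretch = 74.2690*1000 * 1781.3960 / (10788.5650e6 * 0.01824) * 1000
Stretch = 672.3 mm


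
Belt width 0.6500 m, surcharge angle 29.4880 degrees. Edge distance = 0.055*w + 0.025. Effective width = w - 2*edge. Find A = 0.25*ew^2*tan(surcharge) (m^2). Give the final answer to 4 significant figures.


edge = 0.055*0.6500 + 0.025 = 0.06075 m
ew = 0.6500 - 2*0.06075 = 0.5285 m
A = 0.25 * 0.5285^2 * tan(29.4880 deg)
A = 0.03949 m^2


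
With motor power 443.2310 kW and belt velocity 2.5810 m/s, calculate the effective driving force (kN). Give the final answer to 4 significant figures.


Te = P / v = 443.2310 / 2.5810
Te = 171.7 kN


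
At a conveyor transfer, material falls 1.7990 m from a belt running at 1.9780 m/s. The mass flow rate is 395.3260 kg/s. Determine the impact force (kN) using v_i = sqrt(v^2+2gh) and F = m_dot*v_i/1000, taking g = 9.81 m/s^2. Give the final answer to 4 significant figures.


v_i = sqrt(1.9780^2 + 2*9.81*1.7990) = 6.2617 m/s
F = 395.3260 * 6.2617 / 1000
F = 2.475 kN


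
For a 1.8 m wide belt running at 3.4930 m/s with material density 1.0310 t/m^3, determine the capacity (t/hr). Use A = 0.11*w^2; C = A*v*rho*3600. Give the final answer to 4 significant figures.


A = 0.11 * 1.8^2 = 0.3564 m^2
C = 0.3564 * 3.4930 * 1.0310 * 3600
C = 4621 t/hr


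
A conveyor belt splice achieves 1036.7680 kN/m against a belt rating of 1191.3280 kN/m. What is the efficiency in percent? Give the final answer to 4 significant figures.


Eff = 1036.7680 / 1191.3280 * 100
Eff = 87.03 %


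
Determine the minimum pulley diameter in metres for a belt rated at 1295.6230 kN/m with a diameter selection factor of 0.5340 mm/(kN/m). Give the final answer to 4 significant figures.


D = 1295.6230 * 0.5340 / 1000
D = 0.6919 m


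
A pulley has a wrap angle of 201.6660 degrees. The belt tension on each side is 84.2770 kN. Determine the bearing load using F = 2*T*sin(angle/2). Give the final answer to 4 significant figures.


F = 2 * 84.2770 * sin(201.6660/2 deg)
F = 165.6 kN


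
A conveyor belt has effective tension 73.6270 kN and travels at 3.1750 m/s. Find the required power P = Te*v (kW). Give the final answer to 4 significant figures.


P = Te * v = 73.6270 * 3.1750
P = 233.8 kW


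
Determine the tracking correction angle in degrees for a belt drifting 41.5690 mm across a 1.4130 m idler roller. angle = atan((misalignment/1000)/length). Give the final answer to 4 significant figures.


misalign_m = 41.5690 / 1000 = 0.041569 m
angle = atan(0.041569 / 1.4130)
angle = 1.685 deg


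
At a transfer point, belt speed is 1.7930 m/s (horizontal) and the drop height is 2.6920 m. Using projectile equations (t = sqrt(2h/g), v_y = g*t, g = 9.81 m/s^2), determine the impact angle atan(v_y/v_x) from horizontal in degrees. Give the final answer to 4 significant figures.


t = sqrt(2*2.6920/9.81) = 0.740829 s
v_y = 9.81 * 0.740829 = 7.26753 m/s
angle = atan(7.26753 / 1.7930) = 76.14 deg


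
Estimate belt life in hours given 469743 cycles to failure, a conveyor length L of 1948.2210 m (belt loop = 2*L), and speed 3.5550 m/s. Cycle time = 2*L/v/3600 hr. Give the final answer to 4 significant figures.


cycle_time = 2 * 1948.2210 / 3.5550 / 3600 = 0.304457 hr
life = 469743 * 0.304457 = 143000 hours


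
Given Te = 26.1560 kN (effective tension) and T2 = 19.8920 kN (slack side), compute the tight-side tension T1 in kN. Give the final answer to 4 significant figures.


T1 = Te + T2 = 26.1560 + 19.8920
T1 = 46.05 kN


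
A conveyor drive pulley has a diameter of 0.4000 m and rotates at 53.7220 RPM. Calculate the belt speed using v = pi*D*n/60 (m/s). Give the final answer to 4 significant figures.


v = pi * 0.4000 * 53.7220 / 60
v = 1.125 m/s


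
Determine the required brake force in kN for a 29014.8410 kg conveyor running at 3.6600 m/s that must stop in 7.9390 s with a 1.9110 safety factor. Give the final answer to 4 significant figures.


F = 29014.8410 * 3.6600 / 7.9390 * 1.9110 / 1000
F = 25.56 kN


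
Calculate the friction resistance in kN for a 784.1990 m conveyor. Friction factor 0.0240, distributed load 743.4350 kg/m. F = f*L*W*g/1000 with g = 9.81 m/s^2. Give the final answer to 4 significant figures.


F = 0.0240 * 784.1990 * 743.4350 * 9.81 / 1000
F = 137.3 kN


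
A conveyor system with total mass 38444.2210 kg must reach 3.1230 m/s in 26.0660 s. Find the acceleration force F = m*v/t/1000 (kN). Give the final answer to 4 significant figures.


F = 38444.2210 * 3.1230 / 26.0660 / 1000
F = 4.606 kN


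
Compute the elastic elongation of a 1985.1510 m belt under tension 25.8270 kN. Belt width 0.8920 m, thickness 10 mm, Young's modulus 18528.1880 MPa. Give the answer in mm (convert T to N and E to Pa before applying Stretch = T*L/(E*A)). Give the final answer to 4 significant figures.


A = 0.8920 * 0.01 = 0.00892 m^2
Stretch = 25.8270*1000 * 1985.1510 / (18528.1880e6 * 0.00892) * 1000
Stretch = 310.2 mm


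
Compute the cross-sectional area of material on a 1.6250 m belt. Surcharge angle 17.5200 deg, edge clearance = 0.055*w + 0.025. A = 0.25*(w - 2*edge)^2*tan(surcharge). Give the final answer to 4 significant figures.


edge = 0.055*1.6250 + 0.025 = 0.114375 m
ew = 1.6250 - 2*0.114375 = 1.39625 m
A = 0.25 * 1.39625^2 * tan(17.5200 deg)
A = 0.1539 m^2


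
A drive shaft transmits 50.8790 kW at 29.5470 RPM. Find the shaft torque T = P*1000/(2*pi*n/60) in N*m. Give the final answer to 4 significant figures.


omega = 2*pi*29.5470/60 = 3.09415 rad/s
T = 50.8790*1000 / 3.09415
T = 16440 N*m


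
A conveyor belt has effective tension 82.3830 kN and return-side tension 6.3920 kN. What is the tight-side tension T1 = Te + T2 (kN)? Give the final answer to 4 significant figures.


T1 = Te + T2 = 82.3830 + 6.3920
T1 = 88.77 kN


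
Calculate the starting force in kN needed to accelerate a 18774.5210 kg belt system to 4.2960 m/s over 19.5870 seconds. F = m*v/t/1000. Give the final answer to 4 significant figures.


F = 18774.5210 * 4.2960 / 19.5870 / 1000
F = 4.118 kN


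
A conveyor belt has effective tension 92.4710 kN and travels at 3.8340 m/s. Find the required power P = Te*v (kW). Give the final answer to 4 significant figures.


P = Te * v = 92.4710 * 3.8340
P = 354.5 kW


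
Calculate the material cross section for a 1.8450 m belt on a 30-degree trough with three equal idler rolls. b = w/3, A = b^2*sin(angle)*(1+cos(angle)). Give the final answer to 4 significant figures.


b = 1.8450/3 = 0.615 m
A = 0.615^2 * sin(30 deg) * (1 + cos(30 deg))
A = 0.3529 m^2


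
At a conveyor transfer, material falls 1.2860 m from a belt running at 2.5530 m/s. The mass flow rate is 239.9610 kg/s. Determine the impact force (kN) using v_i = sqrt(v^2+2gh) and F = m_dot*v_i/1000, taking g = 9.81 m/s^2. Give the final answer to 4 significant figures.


v_i = sqrt(2.5530^2 + 2*9.81*1.2860) = 5.63464 m/s
F = 239.9610 * 5.63464 / 1000
F = 1.352 kN


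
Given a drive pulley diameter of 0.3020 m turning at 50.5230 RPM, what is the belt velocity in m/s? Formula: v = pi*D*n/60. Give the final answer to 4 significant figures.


v = pi * 0.3020 * 50.5230 / 60
v = 0.7989 m/s


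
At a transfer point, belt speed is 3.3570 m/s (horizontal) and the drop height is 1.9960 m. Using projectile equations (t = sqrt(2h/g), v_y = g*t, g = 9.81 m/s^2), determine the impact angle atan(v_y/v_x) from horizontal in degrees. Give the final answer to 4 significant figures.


t = sqrt(2*1.9960/9.81) = 0.637912 s
v_y = 9.81 * 0.637912 = 6.25792 m/s
angle = atan(6.25792 / 3.3570) = 61.79 deg


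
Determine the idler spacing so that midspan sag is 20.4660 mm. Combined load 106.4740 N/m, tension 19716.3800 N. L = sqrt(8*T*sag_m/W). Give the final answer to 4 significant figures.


sag = 20.4660/1000 = 0.020466 m
L = sqrt(8 * 19716.3800 * 0.020466 / 106.4740)
L = 5.506 m


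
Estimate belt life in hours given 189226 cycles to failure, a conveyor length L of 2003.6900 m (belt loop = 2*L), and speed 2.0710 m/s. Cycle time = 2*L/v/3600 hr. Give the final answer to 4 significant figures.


cycle_time = 2 * 2003.6900 / 2.0710 / 3600 = 0.537499 hr
life = 189226 * 0.537499 = 101700 hours


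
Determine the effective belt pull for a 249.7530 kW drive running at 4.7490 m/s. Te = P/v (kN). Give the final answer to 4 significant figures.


Te = P / v = 249.7530 / 4.7490
Te = 52.59 kN


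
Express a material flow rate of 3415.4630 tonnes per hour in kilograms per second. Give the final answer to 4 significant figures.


m_dot = 3415.4630 * 1000 / 3600
m_dot = 948.7 kg/s


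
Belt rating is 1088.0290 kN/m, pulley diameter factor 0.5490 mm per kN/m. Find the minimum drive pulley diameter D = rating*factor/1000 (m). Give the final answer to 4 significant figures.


D = 1088.0290 * 0.5490 / 1000
D = 0.5973 m


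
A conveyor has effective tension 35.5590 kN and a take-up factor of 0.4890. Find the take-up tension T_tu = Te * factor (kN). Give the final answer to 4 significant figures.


T_tu = 35.5590 * 0.4890
T_tu = 17.39 kN


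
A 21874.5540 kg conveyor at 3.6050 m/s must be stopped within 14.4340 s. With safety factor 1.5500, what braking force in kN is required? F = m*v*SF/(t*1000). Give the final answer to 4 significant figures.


F = 21874.5540 * 3.6050 / 14.4340 * 1.5500 / 1000
F = 8.468 kN


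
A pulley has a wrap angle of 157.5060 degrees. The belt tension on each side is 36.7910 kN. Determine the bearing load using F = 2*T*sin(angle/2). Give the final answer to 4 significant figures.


F = 2 * 36.7910 * sin(157.5060/2 deg)
F = 72.17 kN


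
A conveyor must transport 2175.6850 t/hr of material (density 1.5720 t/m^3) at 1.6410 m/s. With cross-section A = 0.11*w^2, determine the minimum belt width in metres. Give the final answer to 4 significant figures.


A_req = 2175.6850 / (1.6410 * 1.5720 * 3600) = 0.234278 m^2
w = sqrt(0.234278 / 0.11)
w = 1.459 m


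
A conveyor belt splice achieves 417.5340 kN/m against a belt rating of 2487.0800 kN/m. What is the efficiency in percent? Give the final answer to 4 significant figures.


Eff = 417.5340 / 2487.0800 * 100
Eff = 16.79 %


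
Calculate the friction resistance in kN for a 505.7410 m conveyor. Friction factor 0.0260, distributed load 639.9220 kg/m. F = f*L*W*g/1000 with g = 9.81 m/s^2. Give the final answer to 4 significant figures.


F = 0.0260 * 505.7410 * 639.9220 * 9.81 / 1000
F = 82.55 kN


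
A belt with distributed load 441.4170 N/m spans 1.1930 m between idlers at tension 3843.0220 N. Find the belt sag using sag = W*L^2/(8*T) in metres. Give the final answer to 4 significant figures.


sag = 441.4170 * 1.1930^2 / (8 * 3843.0220)
sag = 0.02043 m


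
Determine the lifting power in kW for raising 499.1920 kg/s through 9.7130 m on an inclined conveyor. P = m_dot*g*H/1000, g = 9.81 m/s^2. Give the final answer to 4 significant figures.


P = 499.1920 * 9.81 * 9.7130 / 1000
P = 47.57 kW


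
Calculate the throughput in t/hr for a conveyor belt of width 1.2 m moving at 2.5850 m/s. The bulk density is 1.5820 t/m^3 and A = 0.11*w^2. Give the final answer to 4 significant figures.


A = 0.11 * 1.2^2 = 0.1584 m^2
C = 0.1584 * 2.5850 * 1.5820 * 3600
C = 2332 t/hr


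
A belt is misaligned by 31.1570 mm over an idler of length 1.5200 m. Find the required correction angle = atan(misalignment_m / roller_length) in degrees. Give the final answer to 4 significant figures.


misalign_m = 31.1570 / 1000 = 0.031157 m
angle = atan(0.031157 / 1.5200)
angle = 1.174 deg


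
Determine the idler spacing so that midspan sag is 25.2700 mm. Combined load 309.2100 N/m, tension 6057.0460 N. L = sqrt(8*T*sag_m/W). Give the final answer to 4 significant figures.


sag = 25.2700/1000 = 0.025270 m
L = sqrt(8 * 6057.0460 * 0.025270 / 309.2100)
L = 1.990 m


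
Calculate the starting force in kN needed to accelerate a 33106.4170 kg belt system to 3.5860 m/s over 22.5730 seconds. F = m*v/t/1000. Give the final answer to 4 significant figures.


F = 33106.4170 * 3.5860 / 22.5730 / 1000
F = 5.259 kN


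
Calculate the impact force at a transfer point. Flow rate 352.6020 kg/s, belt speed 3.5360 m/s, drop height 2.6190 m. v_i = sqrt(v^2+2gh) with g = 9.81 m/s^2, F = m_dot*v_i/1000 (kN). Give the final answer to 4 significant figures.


v_i = sqrt(3.5360^2 + 2*9.81*2.6190) = 7.993 m/s
F = 352.6020 * 7.993 / 1000
F = 2.818 kN


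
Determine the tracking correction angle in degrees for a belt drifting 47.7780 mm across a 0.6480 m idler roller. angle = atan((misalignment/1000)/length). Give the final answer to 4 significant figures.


misalign_m = 47.7780 / 1000 = 0.047778 m
angle = atan(0.047778 / 0.6480)
angle = 4.217 deg


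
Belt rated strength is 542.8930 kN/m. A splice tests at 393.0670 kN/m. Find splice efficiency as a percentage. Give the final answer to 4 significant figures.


Eff = 393.0670 / 542.8930 * 100
Eff = 72.40 %


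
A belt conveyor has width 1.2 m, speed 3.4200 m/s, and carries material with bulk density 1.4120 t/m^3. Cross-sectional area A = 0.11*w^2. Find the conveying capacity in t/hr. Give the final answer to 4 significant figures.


A = 0.11 * 1.2^2 = 0.1584 m^2
C = 0.1584 * 3.4200 * 1.4120 * 3600
C = 2754 t/hr


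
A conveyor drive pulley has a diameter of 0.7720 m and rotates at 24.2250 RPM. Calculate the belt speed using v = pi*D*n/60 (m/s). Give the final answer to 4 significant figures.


v = pi * 0.7720 * 24.2250 / 60
v = 0.9792 m/s


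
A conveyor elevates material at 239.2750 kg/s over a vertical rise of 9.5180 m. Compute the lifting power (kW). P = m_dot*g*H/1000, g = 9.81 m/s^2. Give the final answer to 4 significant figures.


P = 239.2750 * 9.81 * 9.5180 / 1000
P = 22.34 kW


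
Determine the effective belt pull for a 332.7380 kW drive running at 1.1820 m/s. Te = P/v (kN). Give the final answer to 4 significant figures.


Te = P / v = 332.7380 / 1.1820
Te = 281.5 kN


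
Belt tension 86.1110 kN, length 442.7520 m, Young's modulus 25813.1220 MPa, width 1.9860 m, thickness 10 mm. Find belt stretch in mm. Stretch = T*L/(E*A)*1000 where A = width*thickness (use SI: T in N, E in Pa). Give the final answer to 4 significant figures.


A = 1.9860 * 0.01 = 0.01986 m^2
Stretch = 86.1110*1000 * 442.7520 / (25813.1220e6 * 0.01986) * 1000
Stretch = 74.37 mm


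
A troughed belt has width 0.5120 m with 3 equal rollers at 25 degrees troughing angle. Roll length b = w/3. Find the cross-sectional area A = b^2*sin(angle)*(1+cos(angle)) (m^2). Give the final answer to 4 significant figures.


b = 0.5120/3 = 0.170667 m
A = 0.170667^2 * sin(25 deg) * (1 + cos(25 deg))
A = 0.02347 m^2


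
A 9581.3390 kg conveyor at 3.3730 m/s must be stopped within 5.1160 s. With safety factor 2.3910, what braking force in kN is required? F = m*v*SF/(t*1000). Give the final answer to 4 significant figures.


F = 9581.3390 * 3.3730 / 5.1160 * 2.3910 / 1000
F = 15.10 kN


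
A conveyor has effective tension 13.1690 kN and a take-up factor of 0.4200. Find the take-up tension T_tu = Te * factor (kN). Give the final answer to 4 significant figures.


T_tu = 13.1690 * 0.4200
T_tu = 5.531 kN


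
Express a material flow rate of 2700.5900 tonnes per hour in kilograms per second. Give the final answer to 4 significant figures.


m_dot = 2700.5900 * 1000 / 3600
m_dot = 750.2 kg/s


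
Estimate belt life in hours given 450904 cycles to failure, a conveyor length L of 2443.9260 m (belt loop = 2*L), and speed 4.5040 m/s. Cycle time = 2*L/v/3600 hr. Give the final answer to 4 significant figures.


cycle_time = 2 * 2443.9260 / 4.5040 / 3600 = 0.301451 hr
life = 450904 * 0.301451 = 135900 hours


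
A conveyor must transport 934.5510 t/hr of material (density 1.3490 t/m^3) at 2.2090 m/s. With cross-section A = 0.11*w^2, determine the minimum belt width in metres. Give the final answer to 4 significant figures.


A_req = 934.5510 / (2.2090 * 1.3490 * 3600) = 0.087115 m^2
w = sqrt(0.087115 / 0.11)
w = 0.8899 m


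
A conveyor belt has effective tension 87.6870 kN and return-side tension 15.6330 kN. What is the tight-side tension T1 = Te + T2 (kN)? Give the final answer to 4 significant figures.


T1 = Te + T2 = 87.6870 + 15.6330
T1 = 103.3 kN


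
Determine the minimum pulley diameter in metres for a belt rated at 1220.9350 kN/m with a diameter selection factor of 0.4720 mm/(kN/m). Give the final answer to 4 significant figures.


D = 1220.9350 * 0.4720 / 1000
D = 0.5763 m


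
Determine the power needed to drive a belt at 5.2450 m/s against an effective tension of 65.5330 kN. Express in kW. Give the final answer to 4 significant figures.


P = Te * v = 65.5330 * 5.2450
P = 343.7 kW


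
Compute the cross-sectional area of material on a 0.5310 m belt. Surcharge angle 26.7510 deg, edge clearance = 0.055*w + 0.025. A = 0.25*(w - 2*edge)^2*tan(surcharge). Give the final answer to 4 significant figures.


edge = 0.055*0.5310 + 0.025 = 0.054205 m
ew = 0.5310 - 2*0.054205 = 0.42259 m
A = 0.25 * 0.42259^2 * tan(26.7510 deg)
A = 0.02250 m^2


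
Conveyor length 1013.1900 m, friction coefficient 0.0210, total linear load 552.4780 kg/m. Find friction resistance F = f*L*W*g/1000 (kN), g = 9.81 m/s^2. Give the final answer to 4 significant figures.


F = 0.0210 * 1013.1900 * 552.4780 * 9.81 / 1000
F = 115.3 kN


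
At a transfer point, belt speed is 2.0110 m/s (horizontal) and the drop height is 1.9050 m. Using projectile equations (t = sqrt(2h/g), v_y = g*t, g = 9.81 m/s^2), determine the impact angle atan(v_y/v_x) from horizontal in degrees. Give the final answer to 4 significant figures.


t = sqrt(2*1.9050/9.81) = 0.623201 s
v_y = 9.81 * 0.623201 = 6.1136 m/s
angle = atan(6.1136 / 2.0110) = 71.79 deg


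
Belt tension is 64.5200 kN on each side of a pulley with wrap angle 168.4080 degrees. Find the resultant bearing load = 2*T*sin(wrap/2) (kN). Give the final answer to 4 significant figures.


F = 2 * 64.5200 * sin(168.4080/2 deg)
F = 128.4 kN


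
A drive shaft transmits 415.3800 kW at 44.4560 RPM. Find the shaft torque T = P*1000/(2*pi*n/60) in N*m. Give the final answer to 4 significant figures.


omega = 2*pi*44.4560/60 = 4.65542 rad/s
T = 415.3800*1000 / 4.65542
T = 89230 N*m


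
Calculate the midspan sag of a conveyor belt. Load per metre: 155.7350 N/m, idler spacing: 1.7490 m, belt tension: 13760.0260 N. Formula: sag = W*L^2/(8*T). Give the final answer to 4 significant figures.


sag = 155.7350 * 1.7490^2 / (8 * 13760.0260)
sag = 0.004328 m


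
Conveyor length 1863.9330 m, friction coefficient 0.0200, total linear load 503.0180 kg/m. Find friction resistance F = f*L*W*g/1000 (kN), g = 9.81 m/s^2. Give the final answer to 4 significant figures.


F = 0.0200 * 1863.9330 * 503.0180 * 9.81 / 1000
F = 184.0 kN


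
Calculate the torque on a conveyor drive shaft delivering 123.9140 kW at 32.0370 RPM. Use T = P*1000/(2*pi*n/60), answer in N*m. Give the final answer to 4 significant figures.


omega = 2*pi*32.0370/60 = 3.35491 rad/s
T = 123.9140*1000 / 3.35491
T = 36940 N*m


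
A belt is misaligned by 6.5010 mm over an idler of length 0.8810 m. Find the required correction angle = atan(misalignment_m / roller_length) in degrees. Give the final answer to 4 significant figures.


misalign_m = 6.5010 / 1000 = 0.006501 m
angle = atan(0.006501 / 0.8810)
angle = 0.4228 deg


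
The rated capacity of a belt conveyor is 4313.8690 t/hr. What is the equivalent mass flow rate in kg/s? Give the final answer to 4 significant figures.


m_dot = 4313.8690 * 1000 / 3600
m_dot = 1198 kg/s


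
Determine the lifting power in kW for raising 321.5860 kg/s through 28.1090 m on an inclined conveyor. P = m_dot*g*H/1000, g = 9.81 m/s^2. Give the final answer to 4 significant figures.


P = 321.5860 * 9.81 * 28.1090 / 1000
P = 88.68 kW


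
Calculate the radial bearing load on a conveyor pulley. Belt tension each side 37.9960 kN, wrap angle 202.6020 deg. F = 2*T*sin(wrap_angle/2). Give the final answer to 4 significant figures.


F = 2 * 37.9960 * sin(202.6020/2 deg)
F = 74.52 kN


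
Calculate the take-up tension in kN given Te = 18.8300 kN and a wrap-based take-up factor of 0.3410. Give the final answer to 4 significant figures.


T_tu = 18.8300 * 0.3410
T_tu = 6.421 kN


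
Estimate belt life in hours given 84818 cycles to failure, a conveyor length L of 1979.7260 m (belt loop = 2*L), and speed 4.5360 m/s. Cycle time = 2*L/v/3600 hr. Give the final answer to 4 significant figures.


cycle_time = 2 * 1979.7260 / 4.5360 / 3600 = 0.242471 hr
life = 84818 * 0.242471 = 20570 hours


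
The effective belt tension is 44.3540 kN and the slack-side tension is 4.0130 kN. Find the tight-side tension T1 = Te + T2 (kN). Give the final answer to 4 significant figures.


T1 = Te + T2 = 44.3540 + 4.0130
T1 = 48.37 kN


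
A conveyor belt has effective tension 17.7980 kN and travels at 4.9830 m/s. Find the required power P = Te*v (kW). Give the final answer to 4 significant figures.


P = Te * v = 17.7980 * 4.9830
P = 88.69 kW


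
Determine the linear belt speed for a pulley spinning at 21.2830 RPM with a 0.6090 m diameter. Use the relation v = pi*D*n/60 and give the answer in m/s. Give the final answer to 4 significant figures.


v = pi * 0.6090 * 21.2830 / 60
v = 0.6787 m/s


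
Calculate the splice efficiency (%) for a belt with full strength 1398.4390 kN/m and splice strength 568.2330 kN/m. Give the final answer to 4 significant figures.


Eff = 568.2330 / 1398.4390 * 100
Eff = 40.63 %


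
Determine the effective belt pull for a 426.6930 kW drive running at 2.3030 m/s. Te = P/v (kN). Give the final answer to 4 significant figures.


Te = P / v = 426.6930 / 2.3030
Te = 185.3 kN


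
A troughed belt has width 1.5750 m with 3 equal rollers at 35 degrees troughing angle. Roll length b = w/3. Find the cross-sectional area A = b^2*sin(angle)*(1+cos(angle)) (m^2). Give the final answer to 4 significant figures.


b = 1.5750/3 = 0.525 m
A = 0.525^2 * sin(35 deg) * (1 + cos(35 deg))
A = 0.2876 m^2


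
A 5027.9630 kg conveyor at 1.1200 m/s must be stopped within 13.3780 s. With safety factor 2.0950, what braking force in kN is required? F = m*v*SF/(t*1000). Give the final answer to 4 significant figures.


F = 5027.9630 * 1.1200 / 13.3780 * 2.0950 / 1000
F = 0.8819 kN


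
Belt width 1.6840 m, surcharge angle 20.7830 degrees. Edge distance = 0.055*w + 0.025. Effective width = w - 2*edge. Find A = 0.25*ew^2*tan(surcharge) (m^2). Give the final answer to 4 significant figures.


edge = 0.055*1.6840 + 0.025 = 0.11762 m
ew = 1.6840 - 2*0.11762 = 1.44876 m
A = 0.25 * 1.44876^2 * tan(20.7830 deg)
A = 0.1991 m^2


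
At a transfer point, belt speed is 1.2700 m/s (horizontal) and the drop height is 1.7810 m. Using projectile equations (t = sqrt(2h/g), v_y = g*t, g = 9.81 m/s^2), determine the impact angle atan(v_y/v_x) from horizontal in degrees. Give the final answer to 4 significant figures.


t = sqrt(2*1.7810/9.81) = 0.602577 s
v_y = 9.81 * 0.602577 = 5.91128 m/s
angle = atan(5.91128 / 1.2700) = 77.87 deg


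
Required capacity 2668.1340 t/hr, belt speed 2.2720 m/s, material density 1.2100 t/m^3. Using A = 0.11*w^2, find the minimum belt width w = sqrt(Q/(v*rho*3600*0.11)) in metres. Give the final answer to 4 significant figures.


A_req = 2668.1340 / (2.2720 * 1.2100 * 3600) = 0.269595 m^2
w = sqrt(0.269595 / 0.11)
w = 1.566 m


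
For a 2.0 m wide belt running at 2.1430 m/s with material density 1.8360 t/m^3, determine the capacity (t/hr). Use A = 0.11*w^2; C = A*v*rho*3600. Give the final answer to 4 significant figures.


A = 0.11 * 2.0^2 = 0.44 m^2
C = 0.44 * 2.1430 * 1.8360 * 3600
C = 6232 t/hr


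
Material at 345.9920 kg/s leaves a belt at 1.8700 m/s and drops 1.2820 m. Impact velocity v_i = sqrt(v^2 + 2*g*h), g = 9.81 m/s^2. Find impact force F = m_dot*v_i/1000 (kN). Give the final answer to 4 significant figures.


v_i = sqrt(1.8700^2 + 2*9.81*1.2820) = 5.35255 m/s
F = 345.9920 * 5.35255 / 1000
F = 1.852 kN


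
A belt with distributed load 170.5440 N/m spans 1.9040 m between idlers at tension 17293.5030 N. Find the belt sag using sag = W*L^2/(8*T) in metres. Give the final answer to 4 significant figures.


sag = 170.5440 * 1.9040^2 / (8 * 17293.5030)
sag = 0.004469 m


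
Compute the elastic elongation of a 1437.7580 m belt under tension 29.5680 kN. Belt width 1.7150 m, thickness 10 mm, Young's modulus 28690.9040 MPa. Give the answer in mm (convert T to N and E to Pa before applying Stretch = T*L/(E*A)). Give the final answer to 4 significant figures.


A = 1.7150 * 0.01 = 0.01715 m^2
Stretch = 29.5680*1000 * 1437.7580 / (28690.9040e6 * 0.01715) * 1000
Stretch = 86.40 mm


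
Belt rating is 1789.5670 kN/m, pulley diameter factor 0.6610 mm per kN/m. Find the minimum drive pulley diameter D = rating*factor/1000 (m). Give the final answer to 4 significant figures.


D = 1789.5670 * 0.6610 / 1000
D = 1.183 m


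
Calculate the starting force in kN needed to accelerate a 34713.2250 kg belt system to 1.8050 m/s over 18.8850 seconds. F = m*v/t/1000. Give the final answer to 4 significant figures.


F = 34713.2250 * 1.8050 / 18.8850 / 1000
F = 3.318 kN


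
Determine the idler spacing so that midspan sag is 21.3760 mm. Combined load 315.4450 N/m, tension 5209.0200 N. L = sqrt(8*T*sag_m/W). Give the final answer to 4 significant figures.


sag = 21.3760/1000 = 0.021376 m
L = sqrt(8 * 5209.0200 * 0.021376 / 315.4450)
L = 1.680 m


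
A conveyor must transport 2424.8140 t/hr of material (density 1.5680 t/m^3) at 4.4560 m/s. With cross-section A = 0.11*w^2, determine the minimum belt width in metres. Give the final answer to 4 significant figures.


A_req = 2424.8140 / (4.4560 * 1.5680 * 3600) = 0.0964017 m^2
w = sqrt(0.0964017 / 0.11)
w = 0.9362 m


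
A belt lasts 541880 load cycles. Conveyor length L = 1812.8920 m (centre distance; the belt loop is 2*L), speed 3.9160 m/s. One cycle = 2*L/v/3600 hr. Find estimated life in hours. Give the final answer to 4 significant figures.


cycle_time = 2 * 1812.8920 / 3.9160 / 3600 = 0.257192 hr
life = 541880 * 0.257192 = 139400 hours


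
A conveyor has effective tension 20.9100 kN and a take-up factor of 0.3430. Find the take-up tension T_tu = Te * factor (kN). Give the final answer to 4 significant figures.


T_tu = 20.9100 * 0.3430
T_tu = 7.172 kN


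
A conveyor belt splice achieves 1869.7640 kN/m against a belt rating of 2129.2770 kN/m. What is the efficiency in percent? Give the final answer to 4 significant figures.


Eff = 1869.7640 / 2129.2770 * 100
Eff = 87.81 %


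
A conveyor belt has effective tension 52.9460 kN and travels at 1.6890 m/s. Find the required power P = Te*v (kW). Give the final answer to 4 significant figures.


P = Te * v = 52.9460 * 1.6890
P = 89.43 kW


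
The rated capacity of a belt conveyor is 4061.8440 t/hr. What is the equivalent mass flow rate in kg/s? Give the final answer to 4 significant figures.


m_dot = 4061.8440 * 1000 / 3600
m_dot = 1128 kg/s


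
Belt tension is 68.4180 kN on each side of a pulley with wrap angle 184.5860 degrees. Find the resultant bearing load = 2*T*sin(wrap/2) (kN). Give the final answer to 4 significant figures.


F = 2 * 68.4180 * sin(184.5860/2 deg)
F = 136.7 kN


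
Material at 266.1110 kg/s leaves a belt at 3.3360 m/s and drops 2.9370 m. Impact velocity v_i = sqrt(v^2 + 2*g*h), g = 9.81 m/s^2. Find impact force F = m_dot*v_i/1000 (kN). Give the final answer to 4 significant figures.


v_i = sqrt(3.3360^2 + 2*9.81*2.9370) = 8.29173 m/s
F = 266.1110 * 8.29173 / 1000
F = 2.207 kN


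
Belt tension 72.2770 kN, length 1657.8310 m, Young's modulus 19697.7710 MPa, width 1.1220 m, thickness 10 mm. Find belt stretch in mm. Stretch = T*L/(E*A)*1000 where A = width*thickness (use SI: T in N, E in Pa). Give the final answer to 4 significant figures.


A = 1.1220 * 0.01 = 0.01122 m^2
Stretch = 72.2770*1000 * 1657.8310 / (19697.7710e6 * 0.01122) * 1000
Stretch = 542.2 mm


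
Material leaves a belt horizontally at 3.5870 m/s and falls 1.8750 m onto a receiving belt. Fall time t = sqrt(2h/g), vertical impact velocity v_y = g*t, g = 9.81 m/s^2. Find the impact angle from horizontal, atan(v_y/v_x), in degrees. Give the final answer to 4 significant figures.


t = sqrt(2*1.8750/9.81) = 0.618274 s
v_y = 9.81 * 0.618274 = 6.06527 m/s
angle = atan(6.06527 / 3.5870) = 59.40 deg


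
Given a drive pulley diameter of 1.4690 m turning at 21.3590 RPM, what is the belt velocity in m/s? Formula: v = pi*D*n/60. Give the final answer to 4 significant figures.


v = pi * 1.4690 * 21.3590 / 60
v = 1.643 m/s


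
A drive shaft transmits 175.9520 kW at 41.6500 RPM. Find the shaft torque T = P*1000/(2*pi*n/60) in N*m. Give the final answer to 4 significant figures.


omega = 2*pi*41.6500/60 = 4.36158 rad/s
T = 175.9520*1000 / 4.36158
T = 40340 N*m


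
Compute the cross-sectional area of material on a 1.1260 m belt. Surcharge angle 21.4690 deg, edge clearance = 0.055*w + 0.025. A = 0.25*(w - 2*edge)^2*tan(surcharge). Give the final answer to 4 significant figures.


edge = 0.055*1.1260 + 0.025 = 0.08693 m
ew = 1.1260 - 2*0.08693 = 0.95214 m
A = 0.25 * 0.95214^2 * tan(21.4690 deg)
A = 0.08914 m^2


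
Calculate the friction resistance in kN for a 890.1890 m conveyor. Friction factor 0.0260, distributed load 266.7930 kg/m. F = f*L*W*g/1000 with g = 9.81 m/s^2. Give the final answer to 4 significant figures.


F = 0.0260 * 890.1890 * 266.7930 * 9.81 / 1000
F = 60.58 kN


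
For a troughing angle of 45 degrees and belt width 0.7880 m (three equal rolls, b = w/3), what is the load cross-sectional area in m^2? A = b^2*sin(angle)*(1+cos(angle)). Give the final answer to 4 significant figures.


b = 0.7880/3 = 0.262667 m
A = 0.262667^2 * sin(45 deg) * (1 + cos(45 deg))
A = 0.08328 m^2


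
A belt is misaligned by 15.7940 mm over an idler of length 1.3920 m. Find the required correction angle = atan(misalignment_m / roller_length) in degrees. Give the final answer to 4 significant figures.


misalign_m = 15.7940 / 1000 = 0.015794 m
angle = atan(0.015794 / 1.3920)
angle = 0.6501 deg


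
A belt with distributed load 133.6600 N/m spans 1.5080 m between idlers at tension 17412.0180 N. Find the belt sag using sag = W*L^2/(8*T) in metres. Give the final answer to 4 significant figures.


sag = 133.6600 * 1.5080^2 / (8 * 17412.0180)
sag = 0.002182 m


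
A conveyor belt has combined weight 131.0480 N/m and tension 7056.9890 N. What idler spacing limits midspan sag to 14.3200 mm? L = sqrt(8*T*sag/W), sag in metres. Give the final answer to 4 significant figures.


sag = 14.3200/1000 = 0.014320 m
L = sqrt(8 * 7056.9890 * 0.014320 / 131.0480)
L = 2.484 m


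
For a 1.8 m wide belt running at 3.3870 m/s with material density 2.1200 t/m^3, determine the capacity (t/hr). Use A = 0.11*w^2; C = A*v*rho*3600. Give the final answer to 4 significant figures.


A = 0.11 * 1.8^2 = 0.3564 m^2
C = 0.3564 * 3.3870 * 2.1200 * 3600
C = 9213 t/hr


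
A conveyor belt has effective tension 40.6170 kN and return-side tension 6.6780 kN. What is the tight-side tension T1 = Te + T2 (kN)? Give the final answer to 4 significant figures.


T1 = Te + T2 = 40.6170 + 6.6780
T1 = 47.29 kN


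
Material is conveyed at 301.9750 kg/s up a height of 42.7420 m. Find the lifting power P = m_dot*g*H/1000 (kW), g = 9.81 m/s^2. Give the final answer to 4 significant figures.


P = 301.9750 * 9.81 * 42.7420 / 1000
P = 126.6 kW


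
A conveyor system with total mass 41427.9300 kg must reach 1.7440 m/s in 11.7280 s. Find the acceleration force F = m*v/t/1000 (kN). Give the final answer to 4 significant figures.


F = 41427.9300 * 1.7440 / 11.7280 / 1000
F = 6.160 kN


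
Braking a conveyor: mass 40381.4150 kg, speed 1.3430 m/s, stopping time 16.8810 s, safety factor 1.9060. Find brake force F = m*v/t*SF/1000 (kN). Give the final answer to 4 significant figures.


F = 40381.4150 * 1.3430 / 16.8810 * 1.9060 / 1000
F = 6.123 kN


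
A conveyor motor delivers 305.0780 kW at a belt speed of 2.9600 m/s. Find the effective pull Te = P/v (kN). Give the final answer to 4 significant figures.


Te = P / v = 305.0780 / 2.9600
Te = 103.1 kN


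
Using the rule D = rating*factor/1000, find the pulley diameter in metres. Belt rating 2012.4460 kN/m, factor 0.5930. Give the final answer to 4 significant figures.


D = 2012.4460 * 0.5930 / 1000
D = 1.193 m


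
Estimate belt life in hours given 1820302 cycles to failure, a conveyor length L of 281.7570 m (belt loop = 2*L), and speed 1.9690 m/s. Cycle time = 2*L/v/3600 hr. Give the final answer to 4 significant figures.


cycle_time = 2 * 281.7570 / 1.9690 / 3600 = 0.0794981 hr
life = 1820302 * 0.0794981 = 144700 hours


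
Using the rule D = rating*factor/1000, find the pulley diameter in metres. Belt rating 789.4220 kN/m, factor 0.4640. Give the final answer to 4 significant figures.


D = 789.4220 * 0.4640 / 1000
D = 0.3663 m


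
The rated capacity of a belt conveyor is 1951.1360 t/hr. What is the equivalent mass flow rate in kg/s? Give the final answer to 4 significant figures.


m_dot = 1951.1360 * 1000 / 3600
m_dot = 542.0 kg/s


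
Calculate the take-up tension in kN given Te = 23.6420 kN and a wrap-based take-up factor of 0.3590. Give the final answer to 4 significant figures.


T_tu = 23.6420 * 0.3590
T_tu = 8.487 kN


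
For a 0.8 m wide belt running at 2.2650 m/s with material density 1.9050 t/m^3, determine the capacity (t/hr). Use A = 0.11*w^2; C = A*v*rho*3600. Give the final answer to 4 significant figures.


A = 0.11 * 0.8^2 = 0.0704 m^2
C = 0.0704 * 2.2650 * 1.9050 * 3600
C = 1094 t/hr


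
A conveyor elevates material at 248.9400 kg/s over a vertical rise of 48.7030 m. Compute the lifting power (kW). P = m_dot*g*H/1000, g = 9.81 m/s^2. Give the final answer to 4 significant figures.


P = 248.9400 * 9.81 * 48.7030 / 1000
P = 118.9 kW


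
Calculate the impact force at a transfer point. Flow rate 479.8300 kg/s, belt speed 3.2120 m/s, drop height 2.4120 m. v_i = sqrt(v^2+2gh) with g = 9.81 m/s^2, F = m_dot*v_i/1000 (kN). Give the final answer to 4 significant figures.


v_i = sqrt(3.2120^2 + 2*9.81*2.4120) = 7.59213 m/s
F = 479.8300 * 7.59213 / 1000
F = 3.643 kN


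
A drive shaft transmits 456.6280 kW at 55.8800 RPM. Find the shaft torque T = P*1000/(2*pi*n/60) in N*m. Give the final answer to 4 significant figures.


omega = 2*pi*55.8800/60 = 5.85174 rad/s
T = 456.6280*1000 / 5.85174
T = 78030 N*m


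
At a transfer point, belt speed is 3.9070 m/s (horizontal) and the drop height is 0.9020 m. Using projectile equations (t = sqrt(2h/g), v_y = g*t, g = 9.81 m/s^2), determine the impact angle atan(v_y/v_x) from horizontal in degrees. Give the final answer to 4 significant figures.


t = sqrt(2*0.9020/9.81) = 0.428829 s
v_y = 9.81 * 0.428829 = 4.20681 m/s
angle = atan(4.20681 / 3.9070) = 47.12 deg


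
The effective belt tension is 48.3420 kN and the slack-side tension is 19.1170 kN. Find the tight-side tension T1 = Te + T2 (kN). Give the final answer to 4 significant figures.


T1 = Te + T2 = 48.3420 + 19.1170
T1 = 67.46 kN


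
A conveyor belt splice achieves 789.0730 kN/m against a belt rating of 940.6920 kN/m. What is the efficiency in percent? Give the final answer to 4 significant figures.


Eff = 789.0730 / 940.6920 * 100
Eff = 83.88 %


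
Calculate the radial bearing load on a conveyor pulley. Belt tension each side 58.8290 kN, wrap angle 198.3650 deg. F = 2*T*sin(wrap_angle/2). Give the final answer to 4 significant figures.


F = 2 * 58.8290 * sin(198.3650/2 deg)
F = 116.2 kN


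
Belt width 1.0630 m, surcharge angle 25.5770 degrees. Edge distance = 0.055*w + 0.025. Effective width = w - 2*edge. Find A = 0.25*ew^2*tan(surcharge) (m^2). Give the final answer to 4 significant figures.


edge = 0.055*1.0630 + 0.025 = 0.083465 m
ew = 1.0630 - 2*0.083465 = 0.89607 m
A = 0.25 * 0.89607^2 * tan(25.5770 deg)
A = 0.09608 m^2


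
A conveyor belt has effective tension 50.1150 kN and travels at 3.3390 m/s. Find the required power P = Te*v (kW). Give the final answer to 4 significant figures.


P = Te * v = 50.1150 * 3.3390
P = 167.3 kW


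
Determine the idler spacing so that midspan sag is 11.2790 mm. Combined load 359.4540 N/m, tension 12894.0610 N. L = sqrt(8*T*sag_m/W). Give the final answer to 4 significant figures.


sag = 11.2790/1000 = 0.011279 m
L = sqrt(8 * 12894.0610 * 0.011279 / 359.4540)
L = 1.799 m


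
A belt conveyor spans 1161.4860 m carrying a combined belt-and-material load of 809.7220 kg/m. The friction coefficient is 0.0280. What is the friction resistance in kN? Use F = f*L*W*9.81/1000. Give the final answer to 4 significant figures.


F = 0.0280 * 1161.4860 * 809.7220 * 9.81 / 1000
F = 258.3 kN


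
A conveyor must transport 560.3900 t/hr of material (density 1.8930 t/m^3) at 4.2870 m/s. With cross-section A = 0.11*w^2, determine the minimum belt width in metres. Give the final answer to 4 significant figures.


A_req = 560.3900 / (4.2870 * 1.8930 * 3600) = 0.0191816 m^2
w = sqrt(0.0191816 / 0.11)
w = 0.4176 m


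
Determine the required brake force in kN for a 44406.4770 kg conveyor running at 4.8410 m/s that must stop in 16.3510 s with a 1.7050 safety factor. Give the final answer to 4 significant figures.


F = 44406.4770 * 4.8410 / 16.3510 * 1.7050 / 1000
F = 22.42 kN
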